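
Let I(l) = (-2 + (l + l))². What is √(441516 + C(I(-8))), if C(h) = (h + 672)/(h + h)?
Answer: √143051682/18 ≈ 664.47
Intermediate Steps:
I(l) = (-2 + 2*l)²
C(h) = (672 + h)/(2*h) (C(h) = (672 + h)/((2*h)) = (672 + h)*(1/(2*h)) = (672 + h)/(2*h))
√(441516 + C(I(-8))) = √(441516 + (672 + 4*(-1 - 8)²)/(2*((4*(-1 - 8)²)))) = √(441516 + (672 + 4*(-9)²)/(2*((4*(-9)²)))) = √(441516 + (672 + 4*81)/(2*((4*81)))) = √(441516 + (½)*(672 + 324)/324) = √(441516 + (½)*(1/324)*996) = √(441516 + 83/54) = √(23841947/54) = √143051682/18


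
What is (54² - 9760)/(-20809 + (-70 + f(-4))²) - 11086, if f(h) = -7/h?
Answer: -2864679186/258415 ≈ -11086.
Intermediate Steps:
(54² - 9760)/(-20809 + (-70 + f(-4))²) - 11086 = (54² - 9760)/(-20809 + (-70 - 7/(-4))²) - 11086 = (2916 - 9760)/(-20809 + (-70 - 7*(-¼))²) - 11086 = -6844/(-20809 + (-70 + 7/4)²) - 11086 = -6844/(-20809 + (-273/4)²) - 11086 = -6844/(-20809 + 74529/16) - 11086 = -6844/(-258415/16) - 11086 = -6844*(-16/258415) - 11086 = 109504/258415 - 11086 = -2864679186/258415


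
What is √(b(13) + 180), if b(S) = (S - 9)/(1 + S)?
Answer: √8834/7 ≈ 13.427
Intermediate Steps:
b(S) = (-9 + S)/(1 + S)
√(b(13) + 180) = √((-9 + 13)/(1 + 13) + 180) = √(4/14 + 180) = √((1/14)*4 + 180) = √(2/7 + 180) = √(1262/7) = √8834/7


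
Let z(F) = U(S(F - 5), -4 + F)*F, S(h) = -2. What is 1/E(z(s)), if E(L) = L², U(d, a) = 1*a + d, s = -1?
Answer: 1/49 ≈ 0.020408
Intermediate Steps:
U(d, a) = a + d
z(F) = F*(-6 + F) (z(F) = ((-4 + F) - 2)*F = (-6 + F)*F = F*(-6 + F))
1/E(z(s)) = 1/((-(-6 - 1))²) = 1/((-1*(-7))²) = 1/(7²) = 1/49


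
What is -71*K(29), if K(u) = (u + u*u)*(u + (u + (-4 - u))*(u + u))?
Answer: 12539310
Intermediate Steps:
K(u) = -7*u*(u + u²) (K(u) = (u + u²)*(u - 8*u) = (u + u²)*(-7*u) = -7*u*(u + u²))
-71*K(29) = -497*29²*(-1 - 1*29) = -497*841*(-1 - 29) = -497*841*(-30) = -71*(-176610) = 12539310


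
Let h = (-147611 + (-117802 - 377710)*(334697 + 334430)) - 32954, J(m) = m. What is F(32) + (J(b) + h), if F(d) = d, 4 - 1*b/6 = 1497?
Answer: -331560647515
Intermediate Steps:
b = -8958 (b = 24 - 6*1497 = 24 - 8982 = -8958)
h = -331560638589 (h = (-147611 - 495512*669127) - 32954 = (-147611 - 331560458024) - 32954 = -331560605635 - 32954 = -331560638589)
F(32) + (J(b) + h) = 32 + (-8958 - 331560638589) = 32 - 331560647547 = -331560647515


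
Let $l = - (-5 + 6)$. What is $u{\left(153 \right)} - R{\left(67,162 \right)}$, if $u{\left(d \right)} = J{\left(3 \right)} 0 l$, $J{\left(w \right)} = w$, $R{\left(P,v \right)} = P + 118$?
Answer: $-185$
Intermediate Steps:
$R{\left(P,v \right)} = 118 + P$
$l = -1$ ($l = \left(-1\right) 1 = -1$)
$u{\left(d \right)} = 0$ ($u{\left(d \right)} = 3 \cdot 0 \left(-1\right) = 0 \left(-1\right) = 0$)
$u{\left(153 \right)} - R{\left(67,162 \right)} = 0 - \left(118 + 67\right) = 0 - 185 = -185$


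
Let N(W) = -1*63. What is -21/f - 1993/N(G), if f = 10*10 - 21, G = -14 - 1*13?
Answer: 156124/4977 ≈ 31.369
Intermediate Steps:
G = -27 (G = -14 - 13 = -27)
f = 79 (f = 100 - 21 = 79)
N(W) = -63
-21/f - 1993/N(G) = -21/79 - 1993/(-63) = -21*1/79 - 1993*(-1/63) = -21/79 + 1993/63 = 156124/4977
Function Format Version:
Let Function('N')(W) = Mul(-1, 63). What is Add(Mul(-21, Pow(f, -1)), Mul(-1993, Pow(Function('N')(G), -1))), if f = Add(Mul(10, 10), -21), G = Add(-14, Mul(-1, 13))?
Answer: Rational(156124, 4977) ≈ 31.369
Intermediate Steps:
G = -27 (G = Add(-14, -13) = -27)
f = 79 (f = Add(100, -21) = 79)
Function('N')(W) = -63
Add(Mul(-21, Pow(f, -1)), Mul(-1993, Pow(Function('N')(G), -1))) = Add(Mul(-21, Pow(79, -1)), Mul(-1993, Pow(-63, -1))) = Add(Mul(-21, Rational(1, 79)), Mul(-1993, Rational(-1, 63))) = Add(Rational(-21, 79), Rational(1993, 63)) = Rational(156124, 4977)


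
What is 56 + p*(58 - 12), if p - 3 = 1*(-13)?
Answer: -404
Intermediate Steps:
p = -10 (p = 3 + 1*(-13) = 3 - 13 = -10)
56 + p*(58 - 12) = 56 - 10*(58 - 12) = 56 - 10*46 = 56 - 460 = -404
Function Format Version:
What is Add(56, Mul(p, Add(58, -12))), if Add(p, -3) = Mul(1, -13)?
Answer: -404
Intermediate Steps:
p = -10 (p = Add(3, Mul(1, -13)) = Add(3, -13) = -10)
Add(56, Mul(p, Add(58, -12))) = Add(56, Mul(-10, Add(58, -12))) = Add(56, Mul(-10, 46)) = Add(56, -460) = -404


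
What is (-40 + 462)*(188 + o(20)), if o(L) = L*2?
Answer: 96216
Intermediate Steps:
o(L) = 2*L
(-40 + 462)*(188 + o(20)) = (-40 + 462)*(188 + 2*20) = 422*(188 + 40) = 422*228 = 96216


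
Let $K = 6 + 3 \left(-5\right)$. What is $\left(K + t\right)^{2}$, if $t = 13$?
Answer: $16$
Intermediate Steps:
$K = -9$ ($K = 6 - 15 = -9$)
$\left(K + t\right)^{2} = \left(-9 + 13\right)^{2} = 4^{2} = 16$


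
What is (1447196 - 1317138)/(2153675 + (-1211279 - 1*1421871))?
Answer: -130058/479475 ≈ -0.27125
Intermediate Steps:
(1447196 - 1317138)/(2153675 + (-1211279 - 1*1421871)) = 130058/(2153675 + (-1211279 - 1421871)) = 130058/(2153675 - 2633150) = 130058/(-479475) = 130058*(-1/479475) = -130058/479475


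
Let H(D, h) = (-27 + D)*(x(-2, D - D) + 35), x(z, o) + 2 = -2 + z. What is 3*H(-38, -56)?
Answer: -5655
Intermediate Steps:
x(z, o) = -4 + z (x(z, o) = -2 + (-2 + z) = -4 + z)
H(D, h) = -783 + 29*D (H(D, h) = (-27 + D)*((-4 - 2) + 35) = (-27 + D)*(-6 + 35) = (-27 + D)*29 = -783 + 29*D)
3*H(-38, -56) = 3*(-783 + 29*(-38)) = 3*(-783 - 1102) = 3*(-1885) = -5655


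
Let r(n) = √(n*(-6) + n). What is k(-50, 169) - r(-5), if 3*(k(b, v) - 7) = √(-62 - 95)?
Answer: 2 + I*√157/3 ≈ 2.0 + 4.1767*I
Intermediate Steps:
k(b, v) = 7 + I*√157/3 (k(b, v) = 7 + √(-62 - 95)/3 = 7 + √(-157)/3 = 7 + (I*√157)/3 = 7 + I*√157/3)
r(n) = √5*√(-n) (r(n) = √(-6*n + n) = √(-5*n) = √5*√(-n))
k(-50, 169) - r(-5) = (7 + I*√157/3) - √5*√(-1*(-5)) = (7 + I*√157/3) - √5*√5 = (7 + I*√157/3) - 1*5 = (7 + I*√157/3) - 5 = 2 + I*√157/3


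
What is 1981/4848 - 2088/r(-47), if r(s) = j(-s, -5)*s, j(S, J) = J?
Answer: -9657089/1139280 ≈ -8.4765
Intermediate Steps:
r(s) = -5*s
1981/4848 - 2088/r(-47) = 1981/4848 - 2088/((-5*(-47))) = 1981*(1/4848) - 2088/235 = 1981/4848 - 2088*1/235 = 1981/4848 - 2088/235 = -9657089/1139280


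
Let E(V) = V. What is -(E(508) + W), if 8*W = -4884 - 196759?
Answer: 197579/8 ≈ 24697.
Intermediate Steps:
W = -201643/8 (W = (-4884 - 196759)/8 = (⅛)*(-201643) = -201643/8 ≈ -25205.)
-(E(508) + W) = -(508 - 201643/8) = -1*(-197579/8) = 197579/8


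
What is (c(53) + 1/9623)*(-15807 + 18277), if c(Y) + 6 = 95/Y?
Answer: -5300313720/510019 ≈ -10392.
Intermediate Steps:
c(Y) = -6 + 95/Y
(c(53) + 1/9623)*(-15807 + 18277) = ((-6 + 95/53) + 1/9623)*(-15807 + 18277) = ((-6 + 95*(1/53)) + 1/9623)*2470 = ((-6 + 95/53) + 1/9623)*2470 = (-223/53 + 1/9623)*2470 = -2145876/510019*2470 = -5300313720/510019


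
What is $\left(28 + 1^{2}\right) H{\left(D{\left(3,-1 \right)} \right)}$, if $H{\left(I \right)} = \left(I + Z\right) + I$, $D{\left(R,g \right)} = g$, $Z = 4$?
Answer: $58$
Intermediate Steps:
$H{\left(I \right)} = 4 + 2 I$ ($H{\left(I \right)} = \left(I + 4\right) + I = \left(4 + I\right) + I = 4 + 2 I$)
$\left(28 + 1^{2}\right) H{\left(D{\left(3,-1 \right)} \right)} = \left(28 + 1^{2}\right) \left(4 + 2 \left(-1\right)\right) = \left(28 + 1\right) \left(4 - 2\right) = 29 \cdot 2 = 58$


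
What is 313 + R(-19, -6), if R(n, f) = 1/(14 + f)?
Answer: 2505/8 ≈ 313.13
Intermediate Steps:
313 + R(-19, -6) = 313 + 1/(14 - 6) = 313 + 1/8 = 2505/8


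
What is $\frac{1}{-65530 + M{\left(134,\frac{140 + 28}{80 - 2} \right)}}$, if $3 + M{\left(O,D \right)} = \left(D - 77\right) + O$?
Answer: $- \frac{13}{851160} \approx -1.5273 \cdot 10^{-5}$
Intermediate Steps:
$M{\left(O,D \right)} = -80 + D + O$ ($M{\left(O,D \right)} = -3 + \left(\left(D - 77\right) + O\right) = -3 + \left(\left(-77 + D\right) + O\right) = -3 + \left(-77 + D + O\right) = -80 + D + O$)
$\frac{1}{-65530 + M{\left(134,\frac{140 + 28}{80 - 2} \right)}} = \frac{1}{-65530 + \left(-80 + \frac{140 + 28}{80 - 2} + 134\right)} = \frac{1}{-65530 + \left(-80 + \frac{168}{78} + 134\right)} = \frac{1}{-65530 + \left(-80 + 168 \cdot \frac{1}{78} + 134\right)} = \frac{1}{-65530 + \left(-80 + \frac{28}{13} + 134\right)} = \frac{1}{-65530 + \frac{730}{13}} = \frac{1}{- \frac{851160}{13}} = - \frac{13}{851160}$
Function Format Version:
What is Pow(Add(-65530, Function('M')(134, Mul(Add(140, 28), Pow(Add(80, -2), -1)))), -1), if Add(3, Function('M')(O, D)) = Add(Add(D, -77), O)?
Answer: Rational(-13, 851160) ≈ -1.5273e-5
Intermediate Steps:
Function('M')(O, D) = Add(-80, D, O) (Function('M')(O, D) = Add(-3, Add(Add(D, -77), O)) = Add(-3, Add(Add(-77, D), O)) = Add(-3, Add(-77, D, O)) = Add(-80, D, O))
Pow(Add(-65530, Function('M')(134, Mul(Add(140, 28), Pow(Add(80, -2), -1)))), -1) = Pow(Add(-65530, Add(-80, Mul(Add(140, 28), Pow(Add(80, -2), -1)), 134)), -1) = Pow(Add(-65530, Add(-80, Mul(168, Pow(78, -1)), 134)), -1) = Pow(Add(-65530, Add(-80, Mul(168, Rational(1, 78)), 134)), -1) = Pow(Add(-65530, Add(-80, Rational(28, 13), 134)), -1) = Pow(Add(-65530, Rational(730, 13)), -1) = Pow(Rational(-851160, 13), -1) = Rational(-13, 851160)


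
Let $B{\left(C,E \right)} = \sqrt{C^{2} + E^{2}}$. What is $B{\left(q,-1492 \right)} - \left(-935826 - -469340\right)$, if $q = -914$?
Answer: $466486 + 2 \sqrt{765365} \approx 4.6824 \cdot 10^{5}$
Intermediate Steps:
$B{\left(q,-1492 \right)} - \left(-935826 - -469340\right) = \sqrt{\left(-914\right)^{2} + \left(-1492\right)^{2}} - \left(-935826 - -469340\right) = \sqrt{835396 + 2226064} - \left(-935826 + 469340\right) = \sqrt{3061460} - -466486 = 2 \sqrt{765365} + 466486 = 466486 + 2 \sqrt{765365}$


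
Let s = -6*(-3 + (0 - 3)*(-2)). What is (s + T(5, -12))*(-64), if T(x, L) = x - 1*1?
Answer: 896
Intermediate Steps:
T(x, L) = -1 + x (T(x, L) = x - 1 = -1 + x)
s = -18 (s = -6*(-3 - 3*(-2)) = -6*(-3 + 6) = -6*3 = -18)
(s + T(5, -12))*(-64) = (-18 + (-1 + 5))*(-64) = (-18 + 4)*(-64) = -14*(-64) = 896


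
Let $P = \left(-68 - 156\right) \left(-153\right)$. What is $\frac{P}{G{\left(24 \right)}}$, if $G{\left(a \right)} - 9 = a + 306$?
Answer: $\frac{11424}{113} \approx 101.1$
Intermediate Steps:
$G{\left(a \right)} = 315 + a$ ($G{\left(a \right)} = 9 + \left(a + 306\right) = 9 + \left(306 + a\right) = 315 + a$)
$P = 34272$ ($P = \left(-224\right) \left(-153\right) = 34272$)
$\frac{P}{G{\left(24 \right)}} = \frac{34272}{315 + 24} = \frac{34272}{339} = 34272 \cdot \frac{1}{339} = \frac{11424}{113}$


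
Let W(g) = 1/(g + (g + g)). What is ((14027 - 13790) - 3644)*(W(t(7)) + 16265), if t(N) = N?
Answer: -1163715362/21 ≈ -5.5415e+7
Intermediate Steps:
W(g) = 1/(3*g) (W(g) = 1/(g + 2*g) = 1/(3*g))
((14027 - 13790) - 3644)*(W(t(7)) + 16265) = ((14027 - 13790) - 3644)*((⅓)/7 + 16265) = (237 - 3644)*((⅓)*(⅐) + 16265) = -3407*(1/21 + 16265) = -3407*341566/21 = -1163715362/21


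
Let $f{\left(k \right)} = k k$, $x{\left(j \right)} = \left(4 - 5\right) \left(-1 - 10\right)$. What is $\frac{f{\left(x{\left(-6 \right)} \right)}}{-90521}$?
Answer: $- \frac{121}{90521} \approx -0.0013367$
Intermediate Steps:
$x{\left(j \right)} = 11$ ($x{\left(j \right)} = - (-1 - 10) = \left(-1\right) \left(-11\right) = 11$)
$f{\left(k \right)} = k^{2}$
$\frac{f{\left(x{\left(-6 \right)} \right)}}{-90521} = \frac{11^{2}}{-90521} = 121 \left(- \frac{1}{90521}\right) = - \frac{121}{90521}$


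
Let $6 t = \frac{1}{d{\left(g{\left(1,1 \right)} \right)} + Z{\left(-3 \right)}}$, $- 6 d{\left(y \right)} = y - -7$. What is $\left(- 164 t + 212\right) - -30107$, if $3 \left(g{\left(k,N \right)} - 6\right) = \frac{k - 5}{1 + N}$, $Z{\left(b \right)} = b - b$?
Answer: $\frac{1122295}{37} \approx 30332.0$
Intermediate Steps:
$Z{\left(b \right)} = 0$
$g{\left(k,N \right)} = 6 + \frac{-5 + k}{3 \left(1 + N\right)}$ ($g{\left(k,N \right)} = 6 + \frac{\left(k - 5\right) \frac{1}{1 + N}}{3} = 6 + \frac{\left(-5 + k\right) \frac{1}{1 + N}}{3} = 6 + \frac{\frac{1}{1 + N} \left(-5 + k\right)}{3} = 6 + \frac{-5 + k}{3 \left(1 + N\right)}$)
$d{\left(y \right)} = - \frac{7}{6} - \frac{y}{6}$ ($d{\left(y \right)} = - \frac{y - -7}{6} = - \frac{y + 7}{6} = - \frac{7 + y}{6} = - \frac{7}{6} - \frac{y}{6}$)
$t = - \frac{3}{37}$ ($t = \frac{1}{6 \left(\left(- \frac{7}{6} - \frac{\frac{1}{3} \frac{1}{1 + 1} \left(13 + 1 + 18 \cdot 1\right)}{6}\right) + 0\right)} = \frac{1}{6 \left(\left(- \frac{7}{6} - \frac{\frac{1}{3} \cdot \frac{1}{2} \left(13 + 1 + 18\right)}{6}\right) + 0\right)} = \frac{1}{6 \left(\left(- \frac{7}{6} - \frac{\frac{1}{3} \cdot \frac{1}{2} \cdot 32}{6}\right) + 0\right)} = \frac{1}{6 \left(\left(- \frac{7}{6} - \frac{8}{9}\right) + 0\right)} = \frac{1}{6 \left(- \frac{37}{18} + 0\right)} = \frac{1}{6 \left(- \frac{37}{18}\right)} = \frac{1}{6} \left(- \frac{18}{37}\right) = - \frac{3}{37} \approx -0.081081$)
$\left(- 164 t + 212\right) - -30107 = \left(\left(-164\right) \left(- \frac{3}{37}\right) + 212\right) - -30107 = \left(\frac{492}{37} + 212\right) + 30107 = \frac{8336}{37} + 30107 = \frac{1122295}{37}$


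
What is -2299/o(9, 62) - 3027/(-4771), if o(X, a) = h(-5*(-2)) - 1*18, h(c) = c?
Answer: 10992745/38168 ≈ 288.01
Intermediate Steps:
o(X, a) = -8 (o(X, a) = -5*(-2) - 1*18 = 10 - 18 = -8)
-2299/o(9, 62) - 3027/(-4771) = -2299/(-8) - 3027/(-4771) = -2299*(-1/8) - 3027*(-1/4771) = 2299/8 + 3027/4771 = 10992745/38168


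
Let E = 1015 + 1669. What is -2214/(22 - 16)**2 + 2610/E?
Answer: -40614/671 ≈ -60.528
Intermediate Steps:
E = 2684
-2214/(22 - 16)**2 + 2610/E = -2214/(22 - 16)**2 + 2610/2684 = -2214/(6**2) + 2610*(1/2684) = -2214/36 + 1305/1342 = -2214*1/36 + 1305/1342 = -123/2 + 1305/1342 = -40614/671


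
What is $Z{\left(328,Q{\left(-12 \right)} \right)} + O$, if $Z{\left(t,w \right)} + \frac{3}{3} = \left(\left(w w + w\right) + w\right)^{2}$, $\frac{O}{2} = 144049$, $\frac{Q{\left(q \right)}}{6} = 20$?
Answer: $214617697$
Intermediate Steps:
$Q{\left(q \right)} = 120$ ($Q{\left(q \right)} = 6 \cdot 20 = 120$)
$O = 288098$ ($O = 2 \cdot 144049 = 288098$)
$Z{\left(t,w \right)} = -1 + \left(w^{2} + 2 w\right)^{2}$ ($Z{\left(t,w \right)} = -1 + \left(\left(w w + w\right) + w\right)^{2} = -1 + \left(\left(w^{2} + w\right) + w\right)^{2} = -1 + \left(\left(w + w^{2}\right) + w\right)^{2} = -1 + \left(w^{2} + 2 w\right)^{2}$)
$Z{\left(328,Q{\left(-12 \right)} \right)} + O = \left(-1 + 120^{2} \left(2 + 120\right)^{2}\right) + 288098 = \left(-1 + 14400 \cdot 122^{2}\right) + 288098 = \left(-1 + 14400 \cdot 14884\right) + 288098 = \left(-1 + 214329600\right) + 288098 = 214329599 + 288098 = 214617697$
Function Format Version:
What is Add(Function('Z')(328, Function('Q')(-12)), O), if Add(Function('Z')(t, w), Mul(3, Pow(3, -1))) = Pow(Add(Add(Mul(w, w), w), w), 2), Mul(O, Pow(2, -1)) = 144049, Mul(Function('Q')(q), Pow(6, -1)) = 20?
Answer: 214617697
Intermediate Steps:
Function('Q')(q) = 120 (Function('Q')(q) = Mul(6, 20) = 120)
O = 288098 (O = Mul(2, 144049) = 288098)
Function('Z')(t, w) = Add(-1, Pow(Add(Pow(w, 2), Mul(2, w)), 2)) (Function('Z')(t, w) = Add(-1, Pow(Add(Add(Mul(w, w), w), w), 2)) = Add(-1, Pow(Add(Add(Pow(w, 2), w), w), 2)) = Add(-1, Pow(Add(Add(w, Pow(w, 2)), w), 2)) = Add(-1, Pow(Add(Pow(w, 2), Mul(2, w)), 2)))
Add(Function('Z')(328, Function('Q')(-12)), O) = Add(Add(-1, Mul(Pow(120, 2), Pow(Add(2, 120), 2))), 288098) = Add(Add(-1, Mul(14400, Pow(122, 2))), 288098) = Add(Add(-1, Mul(14400, 14884)), 288098) = Add(Add(-1, 214329600), 288098) = Add(214329599, 288098) = 214617697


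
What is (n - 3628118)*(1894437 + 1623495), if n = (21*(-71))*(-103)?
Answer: -12223213040940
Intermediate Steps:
n = 153573 (n = -1491*(-103) = 153573)
(n - 3628118)*(1894437 + 1623495) = (153573 - 3628118)*(1894437 + 1623495) = -3474545*3517932 = -12223213040940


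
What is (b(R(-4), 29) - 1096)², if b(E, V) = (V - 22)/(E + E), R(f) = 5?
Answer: 119968209/100 ≈ 1.1997e+6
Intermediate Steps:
b(E, V) = (-22 + V)/(2*E) (b(E, V) = (-22 + V)/((2*E)) = (-22 + V)*(1/(2*E)) = (-22 + V)/(2*E))
(b(R(-4), 29) - 1096)² = ((½)*(-22 + 29)/5 - 1096)² = ((½)*(⅕)*7 - 1096)² = (7/10 - 1096)² = (-10953/10)² = 119968209/100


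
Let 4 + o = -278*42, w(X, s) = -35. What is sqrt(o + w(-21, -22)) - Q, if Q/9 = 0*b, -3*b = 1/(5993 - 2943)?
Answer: I*sqrt(11715) ≈ 108.24*I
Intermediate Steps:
b = -1/9150 (b = -1/(3*(5993 - 2943)) = -1/3/3050 = -1/3*1/3050 = -1/9150 ≈ -0.00010929)
o = -11680 (o = -4 - 278*42 = -4 - 11676 = -11680)
Q = 0 (Q = 9*(0*(-1/9150)) = 9*0 = 0)
sqrt(o + w(-21, -22)) - Q = sqrt(-11680 - 35) - 1*0 = sqrt(-11715) + 0 = I*sqrt(11715) + 0 = I*sqrt(11715)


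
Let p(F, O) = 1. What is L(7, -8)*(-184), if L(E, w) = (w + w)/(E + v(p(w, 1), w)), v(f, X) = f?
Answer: 368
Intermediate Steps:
L(E, w) = 2*w/(1 + E) (L(E, w) = (w + w)/(E + 1) = (2*w)/(1 + E) = 2*w/(1 + E))
L(7, -8)*(-184) = (2*(-8)/(1 + 7))*(-184) = (2*(-8)/8)*(-184) = (2*(-8)*(⅛))*(-184) = -2*(-184) = 368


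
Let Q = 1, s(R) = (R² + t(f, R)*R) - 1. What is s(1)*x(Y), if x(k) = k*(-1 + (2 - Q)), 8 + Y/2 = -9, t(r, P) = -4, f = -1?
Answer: 0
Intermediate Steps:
Y = -34 (Y = -16 + 2*(-9) = -16 - 18 = -34)
s(R) = -1 + R² - 4*R (s(R) = (R² - 4*R) - 1 = -1 + R² - 4*R)
x(k) = 0 (x(k) = k*(-1 + (2 - 1*1)) = k*(-1 + (2 - 1)) = k*(-1 + 1) = k*0 = 0)
s(1)*x(Y) = (-1 + 1² - 4*1)*0 = (-1 + 1 - 4)*0 = -4*0 = 0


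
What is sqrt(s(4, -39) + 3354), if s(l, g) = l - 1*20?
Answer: sqrt(3338) ≈ 57.775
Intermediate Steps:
s(l, g) = -20 + l (s(l, g) = l - 20 = -20 + l)
sqrt(s(4, -39) + 3354) = sqrt((-20 + 4) + 3354) = sqrt(-16 + 3354) = sqrt(3338)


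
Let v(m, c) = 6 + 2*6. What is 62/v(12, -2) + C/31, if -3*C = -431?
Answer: 2254/279 ≈ 8.0789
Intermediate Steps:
C = 431/3 (C = -⅓*(-431) = 431/3 ≈ 143.67)
v(m, c) = 18 (v(m, c) = 6 + 12 = 18)
62/v(12, -2) + C/31 = 62/18 + (431/3)/31 = 62*(1/18) + (431/3)*(1/31) = 31/9 + 431/93 = 2254/279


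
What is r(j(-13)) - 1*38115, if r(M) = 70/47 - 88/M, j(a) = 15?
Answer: -26874161/705 ≈ -38119.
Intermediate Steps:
r(M) = 70/47 - 88/M (r(M) = 70*(1/47) - 88/M = 70/47 - 88/M)
r(j(-13)) - 1*38115 = (70/47 - 88/15) - 1*38115 = (70/47 - 88*1/15) - 38115 = (70/47 - 88/15) - 38115 = -3086/705 - 38115 = -26874161/705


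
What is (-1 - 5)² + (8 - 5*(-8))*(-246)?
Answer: -11772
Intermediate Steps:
(-1 - 5)² + (8 - 5*(-8))*(-246) = (-6)² + (8 + 40)*(-246) = 36 + 48*(-246) = 36 - 11808 = -11772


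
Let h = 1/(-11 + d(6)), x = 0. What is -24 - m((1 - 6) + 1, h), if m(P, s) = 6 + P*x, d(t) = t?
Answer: -30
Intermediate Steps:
h = -⅕ (h = 1/(-11 + 6) = 1/(-5) = -⅕ ≈ -0.20000)
m(P, s) = 6 (m(P, s) = 6 + P*0 = 6 + 0 = 6)
-24 - m((1 - 6) + 1, h) = -24 - 1*6 = -24 - 6 = -30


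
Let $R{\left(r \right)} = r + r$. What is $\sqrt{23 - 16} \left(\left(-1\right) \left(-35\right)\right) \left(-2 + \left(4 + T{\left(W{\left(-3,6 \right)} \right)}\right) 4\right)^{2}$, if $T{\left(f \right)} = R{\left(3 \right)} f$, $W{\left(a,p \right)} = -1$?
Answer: $3500 \sqrt{7} \approx 9260.1$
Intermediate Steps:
$R{\left(r \right)} = 2 r$
$T{\left(f \right)} = 6 f$ ($T{\left(f \right)} = 2 \cdot 3 f = 6 f$)
$\sqrt{23 - 16} \left(\left(-1\right) \left(-35\right)\right) \left(-2 + \left(4 + T{\left(W{\left(-3,6 \right)} \right)}\right) 4\right)^{2} = \sqrt{23 - 16} \left(\left(-1\right) \left(-35\right)\right) \left(-2 + \left(4 + 6 \left(-1\right)\right) 4\right)^{2} = \sqrt{7} \cdot 35 \left(-2 + \left(4 - 6\right) 4\right)^{2} = 35 \sqrt{7} \left(-2 - 8\right)^{2} = 35 \sqrt{7} \left(-10\right)^{2} = 35 \sqrt{7} \cdot 100 = 3500 \sqrt{7}$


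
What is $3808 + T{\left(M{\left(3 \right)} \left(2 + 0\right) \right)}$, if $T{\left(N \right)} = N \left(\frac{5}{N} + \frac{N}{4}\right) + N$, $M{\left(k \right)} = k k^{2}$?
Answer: $4596$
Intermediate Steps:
$M{\left(k \right)} = k^{3}$
$T{\left(N \right)} = N + N \left(\frac{5}{N} + \frac{N}{4}\right)$ ($T{\left(N \right)} = N \left(\frac{5}{N} + N \frac{1}{4}\right) + N = N \left(\frac{5}{N} + \frac{N}{4}\right) + N = N + N \left(\frac{5}{N} + \frac{N}{4}\right)$)
$3808 + T{\left(M{\left(3 \right)} \left(2 + 0\right) \right)} = 3808 + \left(5 + 3^{3} \left(2 + 0\right) + \frac{\left(3^{3} \left(2 + 0\right)\right)^{2}}{4}\right) = 3808 + \left(5 + 27 \cdot 2 + \frac{\left(27 \cdot 2\right)^{2}}{4}\right) = 3808 + \left(5 + 54 + \frac{54^{2}}{4}\right) = 3808 + \left(5 + 54 + \frac{1}{4} \cdot 2916\right) = 3808 + \left(5 + 54 + 729\right) = 3808 + 788 = 4596$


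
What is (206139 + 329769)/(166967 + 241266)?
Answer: 535908/408233 ≈ 1.3127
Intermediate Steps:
(206139 + 329769)/(166967 + 241266) = 535908/408233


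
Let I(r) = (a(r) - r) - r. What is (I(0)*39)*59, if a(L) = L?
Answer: 0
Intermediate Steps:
I(r) = -r (I(r) = (r - r) - r = 0 - r = -r)
(I(0)*39)*59 = (-1*0*39)*59 = (0*39)*59 = 0*59 = 0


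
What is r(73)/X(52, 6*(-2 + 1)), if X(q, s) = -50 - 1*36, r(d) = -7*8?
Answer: 28/43 ≈ 0.65116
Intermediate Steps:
r(d) = -56
X(q, s) = -86 (X(q, s) = -50 - 36 = -86)
r(73)/X(52, 6*(-2 + 1)) = -56/(-86) = -56*(-1/86) = 28/43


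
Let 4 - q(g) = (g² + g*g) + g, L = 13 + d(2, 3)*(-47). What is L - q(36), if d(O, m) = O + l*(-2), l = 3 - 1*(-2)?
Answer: 3013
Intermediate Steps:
l = 5 (l = 3 + 2 = 5)
d(O, m) = -10 + O (d(O, m) = O + 5*(-2) = O - 10 = -10 + O)
L = 389 (L = 13 + (-10 + 2)*(-47) = 13 - 8*(-47) = 13 + 376 = 389)
q(g) = 4 - g - 2*g² (q(g) = 4 - ((g² + g*g) + g) = 4 - ((g² + g²) + g) = 4 - (2*g² + g) = 4 - (g + 2*g²) = 4 + (-g - 2*g²) = 4 - g - 2*g²)
L - q(36) = 389 - (4 - 1*36 - 2*36²) = 389 - (4 - 36 - 2*1296) = 389 - (4 - 36 - 2592) = 389 - 1*(-2624) = 389 + 2624 = 3013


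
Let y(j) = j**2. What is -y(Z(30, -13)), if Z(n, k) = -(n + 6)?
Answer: -1296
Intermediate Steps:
Z(n, k) = -6 - n (Z(n, k) = -(6 + n) = -6 - n)
-y(Z(30, -13)) = -(-6 - 1*30)**2 = -(-6 - 30)**2 = -1*(-36)**2 = -1*1296 = -1296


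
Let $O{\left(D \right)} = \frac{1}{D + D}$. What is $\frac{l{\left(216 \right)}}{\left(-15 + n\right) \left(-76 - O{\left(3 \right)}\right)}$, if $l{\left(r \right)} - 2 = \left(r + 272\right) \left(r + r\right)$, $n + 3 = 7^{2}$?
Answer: $- \frac{1264908}{14167} \approx -89.286$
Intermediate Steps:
$O{\left(D \right)} = \frac{1}{2 D}$
$n = 46$ ($n = -3 + 7^{2} = -3 + 49 = 46$)
$l{\left(r \right)} = 2 + 2 r \left(272 + r\right)$ ($l{\left(r \right)} = 2 + \left(r + 272\right) \left(r + r\right) = 2 + \left(272 + r\right) 2 r = 2 + 2 r \left(272 + r\right)$)
$\frac{l{\left(216 \right)}}{\left(-15 + n\right) \left(-76 - O{\left(3 \right)}\right)} = \frac{2 + 2 \cdot 216^{2} + 544 \cdot 216}{\left(-15 + 46\right) \left(-76 - \frac{1}{2 \cdot 3}\right)} = \frac{2 + 2 \cdot 46656 + 117504}{31 \left(-76 - \frac{1}{2} \cdot \frac{1}{3}\right)} = \frac{2 + 93312 + 117504}{31 \left(-76 - \frac{1}{6}\right)} = \frac{210818}{31 \left(-76 - \frac{1}{6}\right)} = \frac{210818}{31 \left(- \frac{457}{6}\right)} = \frac{210818}{- \frac{14167}{6}} = 210818 \left(- \frac{6}{14167}\right) = - \frac{1264908}{14167}$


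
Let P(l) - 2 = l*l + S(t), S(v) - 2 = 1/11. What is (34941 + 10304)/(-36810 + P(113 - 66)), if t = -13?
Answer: -497695/380566 ≈ -1.3078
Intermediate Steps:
S(v) = 23/11 (S(v) = 2 + 1/11 = 23/11)
P(l) = 45/11 + l² (P(l) = 2 + (l*l + 23/11) = 2 + (l² + 23/11) = 2 + (23/11 + l²) = 45/11 + l²)
(34941 + 10304)/(-36810 + P(113 - 66)) = (34941 + 10304)/(-36810 + (45/11 + (113 - 66)²)) = 45245/(-36810 + (45/11 + 47²)) = 45245/(-36810 + (45/11 + 2209)) = 45245/(-36810 + 24344/11) = 45245/(-380566/11) = 45245*(-11/380566) = -497695/380566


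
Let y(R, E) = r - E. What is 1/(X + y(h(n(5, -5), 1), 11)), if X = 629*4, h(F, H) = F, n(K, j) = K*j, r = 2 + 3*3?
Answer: 1/2516 ≈ 0.00039746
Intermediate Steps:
r = 11 (r = 2 + 9 = 11)
y(R, E) = 11 - E
X = 2516
1/(X + y(h(n(5, -5), 1), 11)) = 1/(2516 + (11 - 1*11)) = 1/(2516 + (11 - 11)) = 1/(2516 + 0) = 1/2516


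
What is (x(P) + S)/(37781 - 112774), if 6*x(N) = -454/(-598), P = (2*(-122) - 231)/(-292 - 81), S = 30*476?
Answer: -25618547/134537442 ≈ -0.19042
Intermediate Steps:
S = 14280
P = 475/373 (P = (-244 - 231)/(-373) = -475*(-1/373) = 475/373 ≈ 1.2735)
x(N) = 227/1794 (x(N) = (-454/(-598))/6 = (-454*(-1/598))/6 = (⅙)*(227/299) = 227/1794)
(x(P) + S)/(37781 - 112774) = (227/1794 + 14280)/(37781 - 112774) = (25618547/1794)/(-74993) = (25618547/1794)*(-1/74993) = -25618547/134537442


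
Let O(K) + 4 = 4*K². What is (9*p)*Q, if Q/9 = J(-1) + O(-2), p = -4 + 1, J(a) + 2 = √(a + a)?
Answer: -2430 - 243*I*√2 ≈ -2430.0 - 343.65*I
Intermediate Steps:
J(a) = -2 + √2*√a (J(a) = -2 + √(a + a) = -2 + √(2*a) = -2 + √2*√a)
O(K) = -4 + 4*K²
p = -3
Q = 90 + 9*I*√2 (Q = 9*((-2 + √2*√(-1)) + (-4 + 4*(-2)²)) = 9*((-2 + √2*I) + (-4 + 4*4)) = 9*((-2 + I*√2) + (-4 + 16)) = 9*((-2 + I*√2) + 12) = 9*(10 + I*√2) = 90 + 9*I*√2 ≈ 90.0 + 12.728*I)
(9*p)*Q = (9*(-3))*(90 + 9*I*√2) = -27*(90 + 9*I*√2) = -2430 - 243*I*√2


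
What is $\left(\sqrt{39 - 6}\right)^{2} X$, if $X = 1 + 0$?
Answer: $33$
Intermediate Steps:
$X = 1$
$\left(\sqrt{39 - 6}\right)^{2} X = \left(\sqrt{39 - 6}\right)^{2} \cdot 1 = \left(\sqrt{33}\right)^{2} \cdot 1 = 33 \cdot 1 = 33$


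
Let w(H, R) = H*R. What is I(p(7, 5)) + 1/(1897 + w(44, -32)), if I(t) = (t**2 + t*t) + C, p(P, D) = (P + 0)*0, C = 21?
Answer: 10270/489 ≈ 21.002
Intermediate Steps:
p(P, D) = 0 (p(P, D) = P*0 = 0)
I(t) = 21 + 2*t**2 (I(t) = (t**2 + t*t) + 21 = (t**2 + t**2) + 21 = 2*t**2 + 21 = 21 + 2*t**2)
I(p(7, 5)) + 1/(1897 + w(44, -32)) = (21 + 2*0**2) + 1/(1897 + 44*(-32)) = (21 + 2*0) + 1/(1897 - 1408) = (21 + 0) + 1/489 = 21 + 1/489 = 10270/489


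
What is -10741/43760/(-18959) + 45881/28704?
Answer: 2379080568419/1488384636960 ≈ 1.5984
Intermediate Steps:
-10741/43760/(-18959) + 45881/28704 = -10741*1/43760*(-1/18959) + 45881*(1/28704) = -10741/43760*(-1/18959) + 45881/28704 = 10741/829645840 + 45881/28704 = 2379080568419/1488384636960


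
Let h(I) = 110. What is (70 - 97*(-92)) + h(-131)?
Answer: 9104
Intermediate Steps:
(70 - 97*(-92)) + h(-131) = (70 - 97*(-92)) + 110 = (70 + 8924) + 110 = 8994 + 110 = 9104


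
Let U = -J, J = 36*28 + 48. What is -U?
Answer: 1056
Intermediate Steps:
J = 1056 (J = 1008 + 48 = 1056)
U = -1056 (U = -1*1056 = -1056)
-U = -1*(-1056) = 1056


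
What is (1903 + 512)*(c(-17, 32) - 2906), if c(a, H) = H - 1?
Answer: -6943125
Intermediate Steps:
c(a, H) = -1 + H
(1903 + 512)*(c(-17, 32) - 2906) = (1903 + 512)*((-1 + 32) - 2906) = 2415*(31 - 2906) = 2415*(-2875) = -6943125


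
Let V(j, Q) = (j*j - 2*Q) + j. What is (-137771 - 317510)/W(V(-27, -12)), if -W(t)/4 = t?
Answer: 455281/2904 ≈ 156.78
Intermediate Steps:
V(j, Q) = j + j² - 2*Q (V(j, Q) = (j² - 2*Q) + j = j + j² - 2*Q)
W(t) = -4*t
(-137771 - 317510)/W(V(-27, -12)) = (-137771 - 317510)/((-4*(-27 + (-27)² - 2*(-12)))) = -455281*(-1/(4*(-27 + 729 + 24))) = -455281/((-4*726)) = -455281/(-2904) = -455281*(-1/2904) = 455281/2904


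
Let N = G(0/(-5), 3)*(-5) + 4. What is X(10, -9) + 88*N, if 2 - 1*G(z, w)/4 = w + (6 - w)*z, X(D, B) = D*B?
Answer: 2022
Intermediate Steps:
X(D, B) = B*D
G(z, w) = 8 - 4*w - 4*z*(6 - w) (G(z, w) = 8 - 4*(w + (6 - w)*z) = 8 - 4*(w + z*(6 - w)) = 8 + (-4*w - 4*z*(6 - w)) = 8 - 4*w - 4*z*(6 - w))
N = 24 (N = (8 - 0/(-5) - 4*3 + 4*3*(0/(-5)))*(-5) + 4 = (8 - 0*(-1)/5 - 12 + 4*3*(0*(-⅕)))*(-5) + 4 = (8 - 24*0 - 12 + 4*3*0)*(-5) + 4 = (8 + 0 - 12 + 0)*(-5) + 4 = -4*(-5) + 4 = 20 + 4 = 24)
X(10, -9) + 88*N = -9*10 + 88*24 = -90 + 2112 = 2022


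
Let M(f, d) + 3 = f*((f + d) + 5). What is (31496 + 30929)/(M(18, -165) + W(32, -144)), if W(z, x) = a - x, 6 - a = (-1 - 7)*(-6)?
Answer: -62425/2457 ≈ -25.407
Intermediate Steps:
a = -42 (a = 6 - (-1 - 7)*(-6) = 6 - (-8)*(-6) = 6 - 1*48 = 6 - 48 = -42)
W(z, x) = -42 - x
M(f, d) = -3 + f*(5 + d + f) (M(f, d) = -3 + f*((f + d) + 5) = -3 + f*((d + f) + 5) = -3 + f*(5 + d + f))
(31496 + 30929)/(M(18, -165) + W(32, -144)) = (31496 + 30929)/((-3 + 18² + 5*18 - 165*18) + (-42 - 1*(-144))) = 62425/((-3 + 324 + 90 - 2970) + (-42 + 144)) = 62425/(-2559 + 102) = 62425/(-2457) = 62425*(-1/2457) = -62425/2457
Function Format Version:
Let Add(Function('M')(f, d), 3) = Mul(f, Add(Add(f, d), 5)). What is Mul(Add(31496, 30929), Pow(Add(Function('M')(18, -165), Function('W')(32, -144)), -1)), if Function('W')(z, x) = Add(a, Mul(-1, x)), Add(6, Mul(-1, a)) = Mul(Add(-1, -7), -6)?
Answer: Rational(-62425, 2457) ≈ -25.407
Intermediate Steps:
a = -42 (a = Add(6, Mul(-1, Mul(Add(-1, -7), -6))) = Add(6, Mul(-1, Mul(-8, -6))) = Add(6, Mul(-1, 48)) = Add(6, -48) = -42)
Function('W')(z, x) = Add(-42, Mul(-1, x))
Function('M')(f, d) = Add(-3, Mul(f, Add(5, d, f))) (Function('M')(f, d) = Add(-3, Mul(f, Add(Add(f, d), 5))) = Add(-3, Mul(f, Add(Add(d, f), 5))) = Add(-3, Mul(f, Add(5, d, f))))
Mul(Add(31496, 30929), Pow(Add(Function('M')(18, -165), Function('W')(32, -144)), -1)) = Mul(Add(31496, 30929), Pow(Add(Add(-3, Pow(18, 2), Mul(5, 18), Mul(-165, 18)), Add(-42, Mul(-1, -144))), -1)) = Mul(62425, Pow(Add(Add(-3, 324, 90, -2970), Add(-42, 144)), -1)) = Mul(62425, Pow(Add(-2559, 102), -1)) = Mul(62425, Pow(-2457, -1)) = Mul(62425, Rational(-1, 2457)) = Rational(-62425, 2457)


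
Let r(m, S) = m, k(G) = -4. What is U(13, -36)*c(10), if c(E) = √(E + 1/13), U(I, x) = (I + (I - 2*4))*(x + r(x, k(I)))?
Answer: -1296*√1703/13 ≈ -4114.0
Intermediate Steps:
U(I, x) = 2*x*(-8 + 2*I) (U(I, x) = (I + (I - 2*4))*(x + x) = (I + (I - 8))*(2*x) = (I + (-8 + I))*(2*x) = (-8 + 2*I)*(2*x) = 2*x*(-8 + 2*I))
c(E) = √(1/13 + E) (c(E) = √(E + 1/13) = √(1/13 + E))
U(13, -36)*c(10) = (4*(-36)*(-4 + 13))*(√(13 + 169*10)/13) = (4*(-36)*9)*(√(13 + 1690)/13) = -1296*√1703/13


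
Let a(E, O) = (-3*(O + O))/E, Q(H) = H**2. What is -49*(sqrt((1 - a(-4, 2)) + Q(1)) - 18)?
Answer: 882 - 49*I ≈ 882.0 - 49.0*I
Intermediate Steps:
a(E, O) = -6*O/E (a(E, O) = (-6*O)/E = -6*O/E)
-49*(sqrt((1 - a(-4, 2)) + Q(1)) - 18) = -49*(sqrt((1 - (-6)*2/(-4)) + 1**2) - 18) = -49*(sqrt((1 - (-6)*2*(-1)/4) + 1) - 18) = -49*(sqrt((1 - 1*3) + 1) - 18) = -49*(sqrt((1 - 3) + 1) - 18) = -49*(sqrt(-2 + 1) - 18) = -49*(sqrt(-1) - 18) = -49*(I - 18) = -49*(-18 + I) = 882 - 49*I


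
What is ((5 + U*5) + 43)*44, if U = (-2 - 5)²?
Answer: 12892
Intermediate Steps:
U = 49 (U = (-7)² = 49)
((5 + U*5) + 43)*44 = ((5 + 49*5) + 43)*44 = ((5 + 245) + 43)*44 = (250 + 43)*44 = 293*44 = 12892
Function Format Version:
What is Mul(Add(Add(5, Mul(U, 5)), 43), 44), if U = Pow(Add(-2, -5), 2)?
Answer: 12892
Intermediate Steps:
U = 49 (U = Pow(-7, 2) = 49)
Mul(Add(Add(5, Mul(U, 5)), 43), 44) = Mul(Add(Add(5, Mul(49, 5)), 43), 44) = Mul(Add(Add(5, 245), 43), 44) = Mul(Add(250, 43), 44) = Mul(293, 44) = 12892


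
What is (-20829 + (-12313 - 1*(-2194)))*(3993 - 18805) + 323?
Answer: 458402099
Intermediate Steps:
(-20829 + (-12313 - 1*(-2194)))*(3993 - 18805) + 323 = (-20829 + (-12313 + 2194))*(-14812) + 323 = (-20829 - 10119)*(-14812) + 323 = -30948*(-14812) + 323 = 458401776 + 323 = 458402099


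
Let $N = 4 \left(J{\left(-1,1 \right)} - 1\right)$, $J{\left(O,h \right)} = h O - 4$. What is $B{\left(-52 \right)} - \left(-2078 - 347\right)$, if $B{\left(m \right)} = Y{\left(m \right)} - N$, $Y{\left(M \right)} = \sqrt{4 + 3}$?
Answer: $2449 + \sqrt{7} \approx 2451.6$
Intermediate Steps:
$J{\left(O,h \right)} = -4 + O h$ ($J{\left(O,h \right)} = O h - 4 = -4 + O h$)
$Y{\left(M \right)} = \sqrt{7}$
$N = -24$ ($N = 4 \left(\left(-4 - 1\right) - 1\right) = 4 \left(-5 - 1\right) = 4 \left(-6\right) = -24$)
$B{\left(m \right)} = 24 + \sqrt{7}$ ($B{\left(m \right)} = \sqrt{7} - -24 = \sqrt{7} + 24 = 24 + \sqrt{7}$)
$B{\left(-52 \right)} - \left(-2078 - 347\right) = \left(24 + \sqrt{7}\right) - \left(-2078 - 347\right) = \left(24 + \sqrt{7}\right) - -2425 = \left(24 + \sqrt{7}\right) + 2425 = 2449 + \sqrt{7}$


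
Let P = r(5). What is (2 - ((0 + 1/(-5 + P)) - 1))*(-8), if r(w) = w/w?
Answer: -26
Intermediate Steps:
r(w) = 1
P = 1
(2 - ((0 + 1/(-5 + P)) - 1))*(-8) = (2 - ((0 + 1/(-5 + 1)) - 1))*(-8) = (2 - ((0 + 1/(-4)) - 1))*(-8) = (2 - ((0 - 1/4) - 1))*(-8) = (2 - (-1/4 - 1))*(-8) = (2 - 1*(-5/4))*(-8) = (2 + 5/4)*(-8) = (13/4)*(-8) = -26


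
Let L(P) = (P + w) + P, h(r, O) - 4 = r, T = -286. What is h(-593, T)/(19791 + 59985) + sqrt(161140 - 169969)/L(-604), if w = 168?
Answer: -589/79776 - 9*I*sqrt(109)/1040 ≈ -0.0073832 - 0.090349*I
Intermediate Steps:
h(r, O) = 4 + r
L(P) = 168 + 2*P (L(P) = (P + 168) + P = (168 + P) + P = 168 + 2*P)
h(-593, T)/(19791 + 59985) + sqrt(161140 - 169969)/L(-604) = (4 - 593)/(19791 + 59985) + sqrt(161140 - 169969)/(168 + 2*(-604)) = -589/79776 + sqrt(-8829)/(168 - 1208) = -589*1/79776 + (9*I*sqrt(109))/(-1040) = -589/79776 + (9*I*sqrt(109))*(-1/1040) = -589/79776 - 9*I*sqrt(109)/1040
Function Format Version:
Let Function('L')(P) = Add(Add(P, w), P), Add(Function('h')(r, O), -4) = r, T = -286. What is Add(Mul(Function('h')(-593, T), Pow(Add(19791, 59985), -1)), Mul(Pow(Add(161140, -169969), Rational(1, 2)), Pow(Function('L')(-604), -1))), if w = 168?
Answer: Add(Rational(-589, 79776), Mul(Rational(-9, 1040), I, Pow(109, Rational(1, 2)))) ≈ Add(-0.0073832, Mul(-0.090349, I))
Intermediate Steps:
Function('h')(r, O) = Add(4, r)
Function('L')(P) = Add(168, Mul(2, P)) (Function('L')(P) = Add(Add(P, 168), P) = Add(Add(168, P), P) = Add(168, Mul(2, P)))
Add(Mul(Function('h')(-593, T), Pow(Add(19791, 59985), -1)), Mul(Pow(Add(161140, -169969), Rational(1, 2)), Pow(Function('L')(-604), -1))) = Add(Mul(Add(4, -593), Pow(Add(19791, 59985), -1)), Mul(Pow(Add(161140, -169969), Rational(1, 2)), Pow(Add(168, Mul(2, -604)), -1))) = Add(Mul(-589, Pow(79776, -1)), Mul(Pow(-8829, Rational(1, 2)), Pow(Add(168, -1208), -1))) = Add(Mul(-589, Rational(1, 79776)), Mul(Mul(9, I, Pow(109, Rational(1, 2))), Pow(-1040, -1))) = Add(Rational(-589, 79776), Mul(Mul(9, I, Pow(109, Rational(1, 2))), Rational(-1, 1040))) = Add(Rational(-589, 79776), Mul(Rational(-9, 1040), I, Pow(109, Rational(1, 2))))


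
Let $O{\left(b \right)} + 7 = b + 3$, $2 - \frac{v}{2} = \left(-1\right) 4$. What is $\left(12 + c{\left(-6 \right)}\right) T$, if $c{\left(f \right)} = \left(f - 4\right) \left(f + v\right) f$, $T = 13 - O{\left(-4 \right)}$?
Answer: $7812$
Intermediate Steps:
$v = 12$ ($v = 4 - 2 \left(\left(-1\right) 4\right) = 4 - -8 = 4 + 8 = 12$)
$O{\left(b \right)} = -4 + b$ ($O{\left(b \right)} = -7 + \left(b + 3\right) = -7 + \left(3 + b\right) = -4 + b$)
$T = 21$ ($T = 13 - \left(-4 - 4\right) = 13 - -8 = 13 + 8 = 21$)
$c{\left(f \right)} = f \left(-4 + f\right) \left(12 + f\right)$ ($c{\left(f \right)} = \left(f - 4\right) \left(f + 12\right) f = \left(-4 + f\right) \left(12 + f\right) f = f \left(-4 + f\right) \left(12 + f\right)$)
$\left(12 + c{\left(-6 \right)}\right) T = \left(12 - 6 \left(-48 + \left(-6\right)^{2} + 8 \left(-6\right)\right)\right) 21 = \left(12 - 6 \left(-48 + 36 - 48\right)\right) 21 = \left(12 - -360\right) 21 = \left(12 + 360\right) 21 = 372 \cdot 21 = 7812$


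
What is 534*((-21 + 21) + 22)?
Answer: 11748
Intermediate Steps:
534*((-21 + 21) + 22) = 534*(0 + 22) = 534*22 = 11748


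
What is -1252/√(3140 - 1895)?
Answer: -1252*√1245/1245 ≈ -35.483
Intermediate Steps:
-1252/√(3140 - 1895) = -1252*√1245/1245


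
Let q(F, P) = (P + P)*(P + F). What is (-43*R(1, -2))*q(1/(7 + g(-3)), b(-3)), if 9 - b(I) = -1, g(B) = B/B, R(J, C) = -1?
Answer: 17415/2 ≈ 8707.5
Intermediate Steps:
g(B) = 1
b(I) = 10 (b(I) = 9 - 1*(-1) = 9 + 1 = 10)
q(F, P) = 2*P*(F + P) (q(F, P) = (2*P)*(F + P) = 2*P*(F + P))
(-43*R(1, -2))*q(1/(7 + g(-3)), b(-3)) = (-43*(-1))*(2*10*(1/(7 + 1) + 10)) = 43*(2*10*(1/8 + 10)) = 43*(2*10*(81/8)) = 43*(405/2) = 17415/2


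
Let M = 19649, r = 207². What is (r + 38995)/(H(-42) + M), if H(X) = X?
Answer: 11692/2801 ≈ 4.1742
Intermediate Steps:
r = 42849
(r + 38995)/(H(-42) + M) = (42849 + 38995)/(-42 + 19649) = 81844/19607 = 81844*(1/19607) = 11692/2801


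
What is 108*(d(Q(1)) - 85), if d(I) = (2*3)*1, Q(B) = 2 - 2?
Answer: -8532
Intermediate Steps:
Q(B) = 0
d(I) = 6 (d(I) = 6*1 = 6)
108*(d(Q(1)) - 85) = 108*(6 - 85) = 108*(-79) = -8532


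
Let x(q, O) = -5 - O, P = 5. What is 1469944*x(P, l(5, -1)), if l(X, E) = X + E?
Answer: -13229496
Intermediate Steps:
l(X, E) = E + X
1469944*x(P, l(5, -1)) = 1469944*(-5 - (-1 + 5)) = 1469944*(-5 - 1*4) = 1469944*(-5 - 4) = 1469944*(-9) = -13229496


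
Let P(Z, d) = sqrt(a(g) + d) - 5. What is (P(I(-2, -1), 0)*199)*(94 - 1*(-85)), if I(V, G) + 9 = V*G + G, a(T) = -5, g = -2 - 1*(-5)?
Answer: -178105 + 35621*I*sqrt(5) ≈ -1.7811e+5 + 79651.0*I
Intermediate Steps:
g = 3 (g = -2 + 5 = 3)
I(V, G) = -9 + G + G*V (I(V, G) = -9 + (V*G + G) = -9 + (G*V + G) = -9 + (G + G*V) = -9 + G + G*V)
P(Z, d) = -5 + sqrt(-5 + d) (P(Z, d) = sqrt(-5 + d) - 5 = -5 + sqrt(-5 + d))
(P(I(-2, -1), 0)*199)*(94 - 1*(-85)) = ((-5 + sqrt(-5 + 0))*199)*(94 - 1*(-85)) = ((-5 + sqrt(-5))*199)*(94 + 85) = ((-5 + I*sqrt(5))*199)*179 = (-995 + 199*I*sqrt(5))*179 = -178105 + 35621*I*sqrt(5)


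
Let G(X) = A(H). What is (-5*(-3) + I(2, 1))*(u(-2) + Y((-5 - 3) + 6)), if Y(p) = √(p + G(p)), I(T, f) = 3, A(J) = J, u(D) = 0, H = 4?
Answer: 18*√2 ≈ 25.456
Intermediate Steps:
G(X) = 4
Y(p) = √(4 + p) (Y(p) = √(p + 4) = √(4 + p))
(-5*(-3) + I(2, 1))*(u(-2) + Y((-5 - 3) + 6)) = (-5*(-3) + 3)*(0 + √(4 + ((-5 - 3) + 6))) = (15 + 3)*(0 + √(4 + (-8 + 6))) = 18*(0 + √(4 - 2)) = 18*(0 + √2) = 18*√2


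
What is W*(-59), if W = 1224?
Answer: -72216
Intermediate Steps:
W*(-59) = 1224*(-59) = -72216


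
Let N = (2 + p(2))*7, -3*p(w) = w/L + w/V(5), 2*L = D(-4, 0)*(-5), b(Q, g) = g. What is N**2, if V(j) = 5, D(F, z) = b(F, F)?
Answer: 3969/25 ≈ 158.76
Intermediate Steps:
D(F, z) = F
L = 10 (L = (-4*(-5))/2 = (1/2)*20 = 10)
p(w) = -w/10 (p(w) = -(w/10 + w/5)/3 = -w/10)
N = 63/5 (N = (2 - 1/10*2)*7 = (2 - 1/5)*7 = (9/5)*7 = 63/5 ≈ 12.600)
N**2 = (63/5)**2 = 3969/25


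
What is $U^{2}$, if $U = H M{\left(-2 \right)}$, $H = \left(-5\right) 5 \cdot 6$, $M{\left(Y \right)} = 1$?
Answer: $22500$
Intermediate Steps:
$H = -150$ ($H = \left(-25\right) 6 = -150$)
$U = -150$ ($U = \left(-150\right) 1 = -150$)
$U^{2} = \left(-150\right)^{2} = 22500$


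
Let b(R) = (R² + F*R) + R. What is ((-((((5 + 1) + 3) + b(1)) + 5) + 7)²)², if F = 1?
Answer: 10000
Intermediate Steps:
b(R) = R² + 2*R (b(R) = (R² + 1*R) + R = (R² + R) + R = (R + R²) + R = R² + 2*R)
((-((((5 + 1) + 3) + b(1)) + 5) + 7)²)² = ((-((((5 + 1) + 3) + 1*(2 + 1)) + 5) + 7)²)² = ((-(((6 + 3) + 1*3) + 5) + 7)²)² = ((-((9 + 3) + 5) + 7)²)² = ((-(12 + 5) + 7)²)² = ((-1*17 + 7)²)² = ((-17 + 7)²)² = ((-10)²)² = 100² = 10000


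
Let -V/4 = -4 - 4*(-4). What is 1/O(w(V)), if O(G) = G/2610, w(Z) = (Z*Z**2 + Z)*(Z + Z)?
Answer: 29/118016 ≈ 0.00024573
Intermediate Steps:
V = -48 (V = -4*(-4 - 4*(-4)) = -4*(-4 + 16) = -4*12 = -48)
w(Z) = 2*Z*(Z + Z**3) (w(Z) = (Z**3 + Z)*(2*Z) = (Z + Z**3)*(2*Z) = 2*Z*(Z + Z**3))
O(G) = G/2610 (O(G) = G*(1/2610) = G/2610)
1/O(w(V)) = 1/((2*(-48)**2*(1 + (-48)**2))/2610) = 1/((2*2304*(1 + 2304))/2610) = 1/((2*2304*2305)/2610) = 1/((1/2610)*10621440) = 1/(118016/29) = 29/118016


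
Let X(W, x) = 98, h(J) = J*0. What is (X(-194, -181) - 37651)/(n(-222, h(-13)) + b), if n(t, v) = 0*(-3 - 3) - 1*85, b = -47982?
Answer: 37553/48067 ≈ 0.78126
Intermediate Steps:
h(J) = 0
n(t, v) = -85 (n(t, v) = 0*(-6) - 85 = 0 - 85 = -85)
(X(-194, -181) - 37651)/(n(-222, h(-13)) + b) = (98 - 37651)/(-85 - 47982) = -37553/(-48067) = -37553*(-1/48067) = 37553/48067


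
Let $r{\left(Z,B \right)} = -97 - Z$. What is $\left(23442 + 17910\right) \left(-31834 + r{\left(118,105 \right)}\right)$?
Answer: $-1325290248$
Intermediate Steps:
$\left(23442 + 17910\right) \left(-31834 + r{\left(118,105 \right)}\right) = \left(23442 + 17910\right) \left(-31834 - 215\right) = 41352 \left(-31834 - 215\right) = 41352 \left(-32049\right) = -1325290248$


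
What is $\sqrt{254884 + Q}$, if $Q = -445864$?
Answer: $6 i \sqrt{5305} \approx 437.01 i$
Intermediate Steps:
$\sqrt{254884 + Q} = \sqrt{254884 - 445864} = \sqrt{-190980} = 6 i \sqrt{5305}$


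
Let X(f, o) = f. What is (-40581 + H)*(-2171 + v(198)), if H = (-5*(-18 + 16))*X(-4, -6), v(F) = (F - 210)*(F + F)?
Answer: 281219183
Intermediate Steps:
v(F) = 2*F*(-210 + F) (v(F) = (-210 + F)*(2*F) = 2*F*(-210 + F))
H = -40 (H = -5*(-18 + 16)*(-4) = -5*(-2)*(-4) = 10*(-4) = -40)
(-40581 + H)*(-2171 + v(198)) = (-40581 - 40)*(-2171 + 2*198*(-210 + 198)) = -40621*(-2171 + 2*198*(-12)) = -40621*(-2171 - 4752) = -40621*(-6923) = 281219183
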